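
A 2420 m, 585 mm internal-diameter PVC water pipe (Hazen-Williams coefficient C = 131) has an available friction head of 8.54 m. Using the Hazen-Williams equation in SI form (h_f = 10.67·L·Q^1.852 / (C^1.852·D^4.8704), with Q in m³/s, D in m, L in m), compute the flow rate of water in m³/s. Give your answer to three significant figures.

Q ≈ 0.422 m³/s

Rearranging: Q = [h_f·C^1.852·D^4.8704 / (10.67·L)]^(1/1.852)
Q = [8.54·131^1.852·0.585^4.8704 / (10.67·2420)]^0.540 = 0.4223 m³/s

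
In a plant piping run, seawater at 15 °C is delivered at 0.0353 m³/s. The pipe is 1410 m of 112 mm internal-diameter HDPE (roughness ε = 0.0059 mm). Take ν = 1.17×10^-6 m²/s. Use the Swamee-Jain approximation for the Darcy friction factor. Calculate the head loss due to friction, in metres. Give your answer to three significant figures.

h_f ≈ 121 m

V = 4Q/(πD²) = 4·0.0353/(π·0.112²) = 3.583 m/s
Re = VD/ν = 3.583·0.112/1.17×10^-6 = 3.43×10^5 → turbulent
ε/D = 0.0059/112 = 5.27×10^-5
Swamee-Jain: f = 0.01466
h_f = f(L/D)V²/(2g) = 0.01466·(1410/0.112)·3.583²/(2·9.81) = 120.7 m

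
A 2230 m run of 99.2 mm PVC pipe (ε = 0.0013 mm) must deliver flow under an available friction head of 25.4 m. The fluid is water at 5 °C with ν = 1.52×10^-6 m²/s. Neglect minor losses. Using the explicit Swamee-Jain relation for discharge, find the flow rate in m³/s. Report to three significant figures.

Q ≈ 0.00824 m³/s

Swamee-Jain (Type II): Q = -0.965·√(gD⁵h_f/L)·ln[ε/(3.7D) + √(3.17ν²L/(gD³h_f))]
√(gD⁵h_f/L) = √(9.81·0.0992⁵·25.4/2230) = 0.001036
ε/(3.7D) = 3.54×10^-6; √(3.17ν²L/(gD³h_f)) = 2.59×10^-4
Q = -0.965·0.001036·ln(2.627×10^-4) = 0.008243 m³/s
Check: V = 1.07 m/s, Re = 6.96×10^4, f = 0.01936, h_f = 25.2 m ≈ 25.4 m ✓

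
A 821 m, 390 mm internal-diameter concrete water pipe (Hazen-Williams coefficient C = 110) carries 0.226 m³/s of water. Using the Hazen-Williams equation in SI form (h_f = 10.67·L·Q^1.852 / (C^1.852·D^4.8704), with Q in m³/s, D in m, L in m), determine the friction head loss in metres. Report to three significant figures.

h_f ≈ 9.06 m

h_f = 10.67·821·0.226^1.852 / (110^1.852·0.390^4.8704) = 9.064 m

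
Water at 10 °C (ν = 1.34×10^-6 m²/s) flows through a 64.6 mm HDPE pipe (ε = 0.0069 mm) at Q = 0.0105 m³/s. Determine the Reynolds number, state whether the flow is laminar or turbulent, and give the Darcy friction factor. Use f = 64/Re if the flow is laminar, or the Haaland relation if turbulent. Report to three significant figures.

Re ≈ 1.54×10^5; turbulent; f ≈ 0.0169

V = 4Q/(πD²) = 3.204 m/s
Re = VD/ν = 3.204·0.0646/1.34×10^-6 = 1.54×10^5
Re > 4000 → turbulent; ε/D = 1.07×10^-4
Haaland: f = 0.01694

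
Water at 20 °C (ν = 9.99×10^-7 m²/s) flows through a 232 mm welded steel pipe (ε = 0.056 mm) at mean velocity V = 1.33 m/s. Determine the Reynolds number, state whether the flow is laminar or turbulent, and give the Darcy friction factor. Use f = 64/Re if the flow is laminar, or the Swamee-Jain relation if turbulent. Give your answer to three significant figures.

Re = VD/ν = 1.330·0.232/9.99×10^-7 = 3.09×10^5
Re > 4000 → turbulent; ε/D = 2.41×10^-4
Swamee-Jain: f = 0.01658

Re ≈ 3.09×10^5; turbulent; f ≈ 0.0166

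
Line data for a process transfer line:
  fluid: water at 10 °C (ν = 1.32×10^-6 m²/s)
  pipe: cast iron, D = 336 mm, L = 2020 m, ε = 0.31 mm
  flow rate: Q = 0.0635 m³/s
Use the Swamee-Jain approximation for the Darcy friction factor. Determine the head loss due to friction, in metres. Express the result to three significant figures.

V = 4Q/(πD²) = 4·0.0635/(π·0.336²) = 0.7162 m/s
Re = VD/ν = 0.7162·0.336/1.32×10^-6 = 1.82×10^5 → turbulent
ε/D = 0.31/336 = 9.23×10^-4
Swamee-Jain: f = 0.02101
h_f = f(L/D)V²/(2g) = 0.02101·(2020/0.336)·0.7162²/(2·9.81) = 3.301 m

h_f ≈ 3.30 m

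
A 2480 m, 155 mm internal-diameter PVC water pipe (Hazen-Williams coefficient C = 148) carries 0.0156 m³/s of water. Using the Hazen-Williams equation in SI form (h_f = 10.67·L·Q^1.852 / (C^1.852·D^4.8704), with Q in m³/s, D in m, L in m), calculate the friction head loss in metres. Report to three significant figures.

h_f = 10.67·2480·0.0156^1.852 / (148^1.852·0.155^4.8704) = 10.01 m

h_f ≈ 10.0 m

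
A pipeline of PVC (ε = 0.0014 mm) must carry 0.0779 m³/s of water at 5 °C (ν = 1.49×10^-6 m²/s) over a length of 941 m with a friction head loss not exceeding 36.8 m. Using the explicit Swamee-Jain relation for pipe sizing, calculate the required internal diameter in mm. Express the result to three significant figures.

D ≈ 181 mm

Swamee-Jain (Type III): D = 0.66·[ε^1.25·(LQ²/(gh_f))^4.75 + ν·Q^9.4·(L/(gh_f))^5.2]^0.04
LQ²/(gh_f) = 0.01582; L/(gh_f) = 2.607
Term 1 = ε^1.25·(…)^4.75 = 1.34×10^-16; Term 2 = ν·Q^9.4·(…)^5.2 = 8.26×10^-15
D = 0.66·(1.34×10^-16 + 8.26×10^-15)^0.04 = 0.1805 m = 181 mm
Check: V = 3.04 m/s, Re = 3.69×10^5, f = 0.01394, h_f = 34.3 m ≈ 36.8 m ✓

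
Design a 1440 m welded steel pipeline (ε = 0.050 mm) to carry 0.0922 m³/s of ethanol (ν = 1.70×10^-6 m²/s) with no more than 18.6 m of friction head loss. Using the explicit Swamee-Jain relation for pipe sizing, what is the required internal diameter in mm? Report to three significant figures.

Swamee-Jain (Type III): D = 0.66·[ε^1.25·(LQ²/(gh_f))^4.75 + ν·Q^9.4·(L/(gh_f))^5.2]^0.04
LQ²/(gh_f) = 0.06709; L/(gh_f) = 7.892
Term 1 = ε^1.25·(…)^4.75 = 1.12×10^-11; Term 2 = ν·Q^9.4·(…)^5.2 = 1.46×10^-11
D = 0.66·(1.12×10^-11 + 1.46×10^-11)^0.04 = 0.2489 m = 249 mm
Check: V = 1.89 m/s, Re = 2.77×10^5, f = 0.01646, h_f = 17.4 m ≈ 18.6 m ✓

D ≈ 249 mm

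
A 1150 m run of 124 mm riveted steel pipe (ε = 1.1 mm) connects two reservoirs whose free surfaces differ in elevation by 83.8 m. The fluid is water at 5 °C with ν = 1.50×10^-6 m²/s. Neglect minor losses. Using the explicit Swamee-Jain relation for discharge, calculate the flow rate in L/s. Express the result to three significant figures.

Q ≈ 26.5 L/s

Swamee-Jain (Type II): Q = -0.965·√(gD⁵h_f/L)·ln[ε/(3.7D) + √(3.17ν²L/(gD³h_f))]
√(gD⁵h_f/L) = √(9.81·0.124⁵·83.8/1150) = 0.004578
ε/(3.7D) = 0.00240; √(3.17ν²L/(gD³h_f)) = 7.23×10^-5
Q = -0.965·0.004578·ln(0.002470) = 0.02652 m³/s
Check: V = 2.20 m/s, Re = 1.82×10^5, f = 0.03694, h_f = 84.2 m ≈ 83.8 m ✓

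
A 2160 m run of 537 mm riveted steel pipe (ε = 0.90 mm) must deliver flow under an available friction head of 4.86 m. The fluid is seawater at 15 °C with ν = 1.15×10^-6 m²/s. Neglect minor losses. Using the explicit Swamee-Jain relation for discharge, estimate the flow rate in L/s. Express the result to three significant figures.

Q ≈ 231 L/s

Swamee-Jain (Type II): Q = -0.965·√(gD⁵h_f/L)·ln[ε/(3.7D) + √(3.17ν²L/(gD³h_f))]
√(gD⁵h_f/L) = √(9.81·0.537⁵·4.86/2160) = 0.03140
ε/(3.7D) = 4.53×10^-4; √(3.17ν²L/(gD³h_f)) = 3.50×10^-5
Q = -0.965·0.03140·ln(4.880×10^-4) = 0.2310 m³/s
Check: V = 1.02 m/s, Re = 4.76×10^5, f = 0.02291, h_f = 4.89 m ≈ 4.86 m ✓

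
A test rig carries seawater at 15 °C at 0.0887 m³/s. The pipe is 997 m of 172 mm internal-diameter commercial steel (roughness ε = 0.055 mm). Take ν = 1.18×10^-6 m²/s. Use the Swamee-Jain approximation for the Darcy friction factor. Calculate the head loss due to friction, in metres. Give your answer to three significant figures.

V = 4Q/(πD²) = 4·0.0887/(π·0.172²) = 3.817 m/s
Re = VD/ν = 3.817·0.172/1.18×10^-6 = 5.56×10^5 → turbulent
ε/D = 0.055/172 = 3.20×10^-4
Swamee-Jain: f = 0.01641
h_f = f(L/D)V²/(2g) = 0.01641·(997/0.172)·3.817²/(2·9.81) = 70.67 m

h_f ≈ 70.7 m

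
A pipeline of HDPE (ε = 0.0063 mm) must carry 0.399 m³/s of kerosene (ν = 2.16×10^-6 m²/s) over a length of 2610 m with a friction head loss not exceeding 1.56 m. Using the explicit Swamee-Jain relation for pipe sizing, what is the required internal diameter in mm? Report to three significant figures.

D ≈ 808 mm

Swamee-Jain (Type III): D = 0.66·[ε^1.25·(LQ²/(gh_f))^4.75 + ν·Q^9.4·(L/(gh_f))^5.2]^0.04
LQ²/(gh_f) = 27.15; L/(gh_f) = 170.5
Term 1 = ε^1.25·(…)^4.75 = 2.04; Term 2 = ν·Q^9.4·(…)^5.2 = 155
D = 0.66·(2.04 + 155)^0.04 = 0.8079 m = 808 mm
Check: V = 0.778 m/s, Re = 2.91×10^5, f = 0.01455, h_f = 1.45 m ≈ 1.56 m ✓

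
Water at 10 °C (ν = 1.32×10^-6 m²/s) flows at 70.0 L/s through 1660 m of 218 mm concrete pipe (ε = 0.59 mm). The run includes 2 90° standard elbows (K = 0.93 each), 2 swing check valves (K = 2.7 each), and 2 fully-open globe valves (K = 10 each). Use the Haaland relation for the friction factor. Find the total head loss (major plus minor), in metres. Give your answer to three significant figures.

V = 4Q/(πD²) = 1.875 m/s; V²/2g = 0.1793 m
Re = 3.10×10^5, ε/D = 0.00271 → f = 0.02589 (Haaland)
Major: h_f = f(L/D)·V²/2g = 0.02589·7615·0.1793 = 35.35 m
Minor: ΣK = 27.3; h_m = ΣK·V²/2g = 4.887 m
Total H_L = 35.35 + 4.887 = 40.23 m

H_L ≈ 40.2 m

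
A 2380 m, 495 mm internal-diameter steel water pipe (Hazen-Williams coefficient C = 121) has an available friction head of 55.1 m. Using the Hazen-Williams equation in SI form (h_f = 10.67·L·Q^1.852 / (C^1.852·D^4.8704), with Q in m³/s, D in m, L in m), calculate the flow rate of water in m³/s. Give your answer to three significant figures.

Rearranging: Q = [h_f·C^1.852·D^4.8704 / (10.67·L)]^(1/1.852)
Q = [55.1·121^1.852·0.495^4.8704 / (10.67·2380)]^0.540 = 0.6941 m³/s

Q ≈ 0.694 m³/s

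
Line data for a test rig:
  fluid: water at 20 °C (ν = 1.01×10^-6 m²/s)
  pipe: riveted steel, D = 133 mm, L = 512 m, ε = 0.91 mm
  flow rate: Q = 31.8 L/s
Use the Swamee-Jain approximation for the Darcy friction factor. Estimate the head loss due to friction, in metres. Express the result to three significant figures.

V = 4Q/(πD²) = 4·0.0318/(π·0.133²) = 2.289 m/s
Re = VD/ν = 2.289·0.133/1.01×10^-6 = 3.01×10^5 → turbulent
ε/D = 0.91/133 = 0.00684
Swamee-Jain: f = 0.03385
h_f = f(L/D)V²/(2g) = 0.03385·(512/0.133)·2.289²/(2·9.81) = 34.80 m

h_f ≈ 34.8 m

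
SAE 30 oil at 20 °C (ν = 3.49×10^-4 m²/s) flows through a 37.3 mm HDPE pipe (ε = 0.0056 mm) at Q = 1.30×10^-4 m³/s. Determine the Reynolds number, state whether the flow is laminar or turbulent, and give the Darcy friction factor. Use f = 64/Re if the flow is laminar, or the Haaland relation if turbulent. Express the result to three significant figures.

Re ≈ 12.7; laminar; f = 64/Re ≈ 5.03

V = 4Q/(πD²) = 0.1190 m/s
Re = VD/ν = 0.1190·0.0373/3.49×10^-4 = 12.7
Re < 2300 → laminar → f = 64/Re = 5.033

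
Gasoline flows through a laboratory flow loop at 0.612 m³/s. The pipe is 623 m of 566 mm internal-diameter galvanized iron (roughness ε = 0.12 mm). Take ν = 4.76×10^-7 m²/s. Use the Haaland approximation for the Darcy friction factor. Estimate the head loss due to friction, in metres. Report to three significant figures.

h_f ≈ 4.72 m

V = 4Q/(πD²) = 4·0.612/(π·0.566²) = 2.432 m/s
Re = VD/ν = 2.432·0.566/4.76×10^-7 = 2.89×10^6 → turbulent
ε/D = 0.12/566 = 2.12×10^-4
Haaland: f = 0.01422
h_f = f(L/D)V²/(2g) = 0.01422·(623/0.566)·2.432²/(2·9.81) = 4.721 m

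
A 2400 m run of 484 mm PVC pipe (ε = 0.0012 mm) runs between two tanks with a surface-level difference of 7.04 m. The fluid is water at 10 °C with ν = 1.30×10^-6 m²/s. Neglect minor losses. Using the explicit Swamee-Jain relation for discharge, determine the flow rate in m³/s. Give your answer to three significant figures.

Q ≈ 0.269 m³/s

Swamee-Jain (Type II): Q = -0.965·√(gD⁵h_f/L)·ln[ε/(3.7D) + √(3.17ν²L/(gD³h_f))]
√(gD⁵h_f/L) = √(9.81·0.484⁵·7.04/2400) = 0.02765
ε/(3.7D) = 6.70×10^-7; √(3.17ν²L/(gD³h_f)) = 4.05×10^-5
Q = -0.965·0.02765·ln(4.119×10^-5) = 0.2694 m³/s
Check: V = 1.46 m/s, Re = 5.45×10^5, f = 0.01293, h_f = 7.01 m ≈ 7.04 m ✓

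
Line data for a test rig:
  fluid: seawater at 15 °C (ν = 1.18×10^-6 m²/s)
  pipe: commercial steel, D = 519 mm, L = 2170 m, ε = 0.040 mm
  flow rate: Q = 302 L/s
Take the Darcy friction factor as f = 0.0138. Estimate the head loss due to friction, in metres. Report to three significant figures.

h_f ≈ 5.99 m

V = 4Q/(πD²) = 4·0.302/(π·0.519²) = 1.428 m/s
h_f = f(L/D)V²/(2g) = 0.01380·(2170/0.519)·1.428²/(2·9.81) = 5.993 m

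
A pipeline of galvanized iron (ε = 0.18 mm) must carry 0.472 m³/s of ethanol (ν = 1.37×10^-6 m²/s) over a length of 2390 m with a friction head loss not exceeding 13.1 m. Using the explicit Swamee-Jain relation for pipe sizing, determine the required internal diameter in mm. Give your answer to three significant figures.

Swamee-Jain (Type III): D = 0.66·[ε^1.25·(LQ²/(gh_f))^4.75 + ν·Q^9.4·(L/(gh_f))^5.2]^0.04
LQ²/(gh_f) = 4.143; L/(gh_f) = 18.60
Term 1 = ε^1.25·(…)^4.75 = 0.0178; Term 2 = ν·Q^9.4·(…)^5.2 = 0.00471
D = 0.66·(0.0178 + 0.00471)^0.04 = 0.5671 m = 567 mm
Check: V = 1.87 m/s, Re = 7.73×10^5, f = 0.01610, h_f = 12.1 m ≈ 13.1 m ✓

D ≈ 567 mm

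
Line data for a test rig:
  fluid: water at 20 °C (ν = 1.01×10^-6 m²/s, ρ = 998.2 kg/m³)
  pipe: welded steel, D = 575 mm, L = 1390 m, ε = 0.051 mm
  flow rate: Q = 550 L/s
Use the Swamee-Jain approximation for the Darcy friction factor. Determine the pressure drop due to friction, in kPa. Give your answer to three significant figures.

Δp ≈ 71.1 kPa

V = 4Q/(πD²) = 4·0.550/(π·0.575²) = 2.118 m/s
Re = VD/ν = 2.118·0.575/1.01×10^-6 = 1.21×10^6 → turbulent
ε/D = 0.051/575 = 8.87×10^-5
Swamee-Jain: f = 0.01313
h_f = f(L/D)V²/(2g) = 0.01313·(1390/0.575)·2.118²/(2·9.81) = 7.257 m
Δp = ρg·h_f = 998.2·9.81·7.257 = 71.06 kPa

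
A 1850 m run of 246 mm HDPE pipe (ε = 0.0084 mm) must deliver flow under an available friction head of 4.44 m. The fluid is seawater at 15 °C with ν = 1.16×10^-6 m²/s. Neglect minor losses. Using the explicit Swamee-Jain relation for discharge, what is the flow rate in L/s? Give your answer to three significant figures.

Swamee-Jain (Type II): Q = -0.965·√(gD⁵h_f/L)·ln[ε/(3.7D) + √(3.17ν²L/(gD³h_f))]
√(gD⁵h_f/L) = √(9.81·0.246⁵·4.44/1850) = 0.004606
ε/(3.7D) = 9.23×10^-6; √(3.17ν²L/(gD³h_f)) = 1.10×10^-4
Q = -0.965·0.004606·ln(1.195×10^-4) = 0.04014 m³/s
Check: V = 0.845 m/s, Re = 1.79×10^5, f = 0.01616, h_f = 4.42 m ≈ 4.44 m ✓

Q ≈ 40.1 L/s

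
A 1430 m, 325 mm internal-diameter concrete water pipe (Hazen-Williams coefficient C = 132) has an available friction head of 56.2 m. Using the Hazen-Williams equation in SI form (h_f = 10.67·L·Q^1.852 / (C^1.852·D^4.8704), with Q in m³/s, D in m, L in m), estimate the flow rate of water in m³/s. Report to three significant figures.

Q ≈ 0.333 m³/s

Rearranging: Q = [h_f·C^1.852·D^4.8704 / (10.67·L)]^(1/1.852)
Q = [56.2·132^1.852·0.325^4.8704 / (10.67·1430)]^0.540 = 0.3333 m³/s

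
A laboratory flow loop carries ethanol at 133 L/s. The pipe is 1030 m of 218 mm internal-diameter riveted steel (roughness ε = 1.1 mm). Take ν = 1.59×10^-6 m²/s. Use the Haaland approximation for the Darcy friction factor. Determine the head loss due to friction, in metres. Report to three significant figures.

V = 4Q/(πD²) = 4·0.133/(π·0.218²) = 3.563 m/s
Re = VD/ν = 3.563·0.218/1.59×10^-6 = 4.89×10^5 → turbulent
ε/D = 1.1/218 = 0.00505
Haaland: f = 0.03069
h_f = f(L/D)V²/(2g) = 0.03069·(1030/0.218)·3.563²/(2·9.81) = 93.84 m

h_f ≈ 93.8 m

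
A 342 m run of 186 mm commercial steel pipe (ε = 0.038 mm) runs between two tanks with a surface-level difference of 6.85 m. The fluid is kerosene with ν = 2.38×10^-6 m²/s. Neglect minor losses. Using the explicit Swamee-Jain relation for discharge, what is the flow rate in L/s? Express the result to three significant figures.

Swamee-Jain (Type II): Q = -0.965·√(gD⁵h_f/L)·ln[ε/(3.7D) + √(3.17ν²L/(gD³h_f))]
√(gD⁵h_f/L) = √(9.81·0.186⁵·6.85/342) = 0.006614
ε/(3.7D) = 5.52×10^-5; √(3.17ν²L/(gD³h_f)) = 1.19×10^-4
Q = -0.965·0.006614·ln(1.744×10^-4) = 0.05523 m³/s
Check: V = 2.03 m/s, Re = 1.59×10^5, f = 0.01771, h_f = 6.86 m ≈ 6.85 m ✓

Q ≈ 55.2 L/s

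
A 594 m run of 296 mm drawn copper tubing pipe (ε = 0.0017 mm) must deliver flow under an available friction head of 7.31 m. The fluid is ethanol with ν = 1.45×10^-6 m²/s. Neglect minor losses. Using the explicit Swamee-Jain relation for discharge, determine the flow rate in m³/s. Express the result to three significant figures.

Swamee-Jain (Type II): Q = -0.965·√(gD⁵h_f/L)·ln[ε/(3.7D) + √(3.17ν²L/(gD³h_f))]
√(gD⁵h_f/L) = √(9.81·0.296⁵·7.31/594) = 0.01656
ε/(3.7D) = 1.55×10^-6; √(3.17ν²L/(gD³h_f)) = 4.61×10^-5
Q = -0.965·0.01656·ln(4.769×10^-5) = 0.1590 m³/s
Check: V = 2.31 m/s, Re = 4.72×10^5, f = 0.01332, h_f = 7.28 m ≈ 7.31 m ✓

Q ≈ 0.159 m³/s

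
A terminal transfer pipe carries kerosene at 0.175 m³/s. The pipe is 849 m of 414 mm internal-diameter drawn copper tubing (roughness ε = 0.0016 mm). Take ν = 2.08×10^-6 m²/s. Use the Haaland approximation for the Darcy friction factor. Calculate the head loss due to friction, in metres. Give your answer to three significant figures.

h_f ≈ 2.61 m

V = 4Q/(πD²) = 4·0.175/(π·0.414²) = 1.300 m/s
Re = VD/ν = 1.300·0.414/2.08×10^-6 = 2.59×10^5 → turbulent
ε/D = 0.0016/414 = 3.86×10^-6
Haaland: f = 0.01478
h_f = f(L/D)V²/(2g) = 0.01478·(849/0.414)·1.300²/(2·9.81) = 2.610 m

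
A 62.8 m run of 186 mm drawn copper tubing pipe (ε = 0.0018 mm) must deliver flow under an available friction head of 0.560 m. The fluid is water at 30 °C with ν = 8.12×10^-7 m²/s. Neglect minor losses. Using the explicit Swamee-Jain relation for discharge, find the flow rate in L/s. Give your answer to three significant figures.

Q ≈ 41.2 L/s

Swamee-Jain (Type II): Q = -0.965·√(gD⁵h_f/L)·ln[ε/(3.7D) + √(3.17ν²L/(gD³h_f))]
√(gD⁵h_f/L) = √(9.81·0.186⁵·0.560/62.8) = 0.004413
ε/(3.7D) = 2.62×10^-6; √(3.17ν²L/(gD³h_f)) = 6.09×10^-5
Q = -0.965·0.004413·ln(6.355×10^-5) = 0.04115 m³/s
Check: V = 1.51 m/s, Re = 3.47×10^5, f = 0.01411, h_f = 0.557 m ≈ 0.560 m ✓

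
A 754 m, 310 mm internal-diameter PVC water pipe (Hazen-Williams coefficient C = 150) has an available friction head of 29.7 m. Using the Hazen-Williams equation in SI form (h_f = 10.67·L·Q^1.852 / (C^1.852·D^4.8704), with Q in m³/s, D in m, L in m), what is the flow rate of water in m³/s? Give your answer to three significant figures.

Rearranging: Q = [h_f·C^1.852·D^4.8704 / (10.67·L)]^(1/1.852)
Q = [29.7·150^1.852·0.310^4.8704 / (10.67·754)]^0.540 = 0.3349 m³/s

Q ≈ 0.335 m³/s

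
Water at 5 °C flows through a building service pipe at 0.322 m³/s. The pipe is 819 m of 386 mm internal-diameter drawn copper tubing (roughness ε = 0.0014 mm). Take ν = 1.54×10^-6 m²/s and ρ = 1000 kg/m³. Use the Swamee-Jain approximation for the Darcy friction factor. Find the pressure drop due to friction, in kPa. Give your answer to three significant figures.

V = 4Q/(πD²) = 4·0.322/(π·0.386²) = 2.752 m/s
Re = VD/ν = 2.752·0.386/1.54×10^-6 = 6.90×10^5 → turbulent
ε/D = 0.0014/386 = 3.63×10^-6
Swamee-Jain: f = 0.01244
h_f = f(L/D)V²/(2g) = 0.01244·(819/0.386)·2.752²/(2·9.81) = 10.19 m
Δp = ρg·h_f = 1000·9.81·10.19 = 99.93 kPa

Δp ≈ 99.9 kPa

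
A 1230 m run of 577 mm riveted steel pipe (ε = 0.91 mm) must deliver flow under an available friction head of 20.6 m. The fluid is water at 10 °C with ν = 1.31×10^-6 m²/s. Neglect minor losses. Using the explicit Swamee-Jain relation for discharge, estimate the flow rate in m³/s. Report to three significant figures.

Q ≈ 0.765 m³/s

Swamee-Jain (Type II): Q = -0.965·√(gD⁵h_f/L)·ln[ε/(3.7D) + √(3.17ν²L/(gD³h_f))]
√(gD⁵h_f/L) = √(9.81·0.577⁵·20.6/1230) = 0.1025
ε/(3.7D) = 4.26×10^-4; √(3.17ν²L/(gD³h_f)) = 1.31×10^-5
Q = -0.965·0.1025·ln(4.394×10^-4) = 0.7647 m³/s
Check: V = 2.92 m/s, Re = 1.29×10^6, f = 0.02225, h_f = 20.7 m ≈ 20.6 m ✓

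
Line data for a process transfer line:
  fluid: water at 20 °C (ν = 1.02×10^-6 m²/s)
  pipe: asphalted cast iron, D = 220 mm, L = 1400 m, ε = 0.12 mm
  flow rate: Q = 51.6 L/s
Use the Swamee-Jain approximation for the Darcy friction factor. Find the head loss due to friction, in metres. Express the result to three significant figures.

h_f ≈ 11.1 m

V = 4Q/(πD²) = 4·0.0516/(π·0.220²) = 1.357 m/s
Re = VD/ν = 1.357·0.220/1.02×10^-6 = 2.93×10^5 → turbulent
ε/D = 0.12/220 = 5.45×10^-4
Swamee-Jain: f = 0.01862
h_f = f(L/D)V²/(2g) = 0.01862·(1400/0.220)·1.357²/(2·9.81) = 11.13 m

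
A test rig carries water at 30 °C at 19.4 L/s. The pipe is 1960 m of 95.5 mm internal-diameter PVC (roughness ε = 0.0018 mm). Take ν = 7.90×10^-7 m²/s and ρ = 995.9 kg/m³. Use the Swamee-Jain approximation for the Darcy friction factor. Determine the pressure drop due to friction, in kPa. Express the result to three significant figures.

V = 4Q/(πD²) = 4·0.0194/(π·0.0955²) = 2.708 m/s
Re = VD/ν = 2.708·0.0955/7.90×10^-7 = 3.27×10^5 → turbulent
ε/D = 0.0018/95.5 = 1.88×10^-5
Swamee-Jain: f = 0.01437
h_f = f(L/D)V²/(2g) = 0.01437·(1960/0.0955)·2.708²/(2·9.81) = 110.3 m
Δp = ρg·h_f = 995.9·9.81·110.3 = 1077 kPa

Δp ≈ 1080 kPa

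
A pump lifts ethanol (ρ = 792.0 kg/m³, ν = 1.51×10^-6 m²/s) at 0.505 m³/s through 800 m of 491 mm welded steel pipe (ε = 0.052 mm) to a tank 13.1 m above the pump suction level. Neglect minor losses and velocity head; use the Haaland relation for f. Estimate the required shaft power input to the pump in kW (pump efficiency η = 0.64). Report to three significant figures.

V = 4Q/(πD²) = 2.667 m/s; Re = 8.67×10^5; ε/D = 1.06×10^-4; f = 0.01357
h_f = f(L/D)V²/2g = 8.016 m
Total head H = z + h_f = 13.1 + 8.016 = 21.12 m
P_hyd = ρgQH = 792.0·9.81·0.505·21.12 = 82.85 kW
P_shaft = P_hyd/η = 82.85/0.64 = 129.5 kW

P_shaft ≈ 129 kW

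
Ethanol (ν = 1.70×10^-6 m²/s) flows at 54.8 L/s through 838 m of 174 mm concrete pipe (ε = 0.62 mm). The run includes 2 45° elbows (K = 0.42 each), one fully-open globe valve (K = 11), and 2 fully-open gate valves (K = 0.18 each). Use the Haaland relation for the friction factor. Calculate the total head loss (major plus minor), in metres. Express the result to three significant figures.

V = 4Q/(πD²) = 2.305 m/s; V²/2g = 0.2707 m
Re = 2.36×10^5, ε/D = 0.00356 → f = 0.02799 (Haaland)
Major: h_f = f(L/D)·V²/2g = 0.02799·4816·0.2707 = 36.49 m
Minor: ΣK = 12.2; h_m = ΣK·V²/2g = 3.303 m
Total H_L = 36.49 + 3.303 = 39.79 m

H_L ≈ 39.8 m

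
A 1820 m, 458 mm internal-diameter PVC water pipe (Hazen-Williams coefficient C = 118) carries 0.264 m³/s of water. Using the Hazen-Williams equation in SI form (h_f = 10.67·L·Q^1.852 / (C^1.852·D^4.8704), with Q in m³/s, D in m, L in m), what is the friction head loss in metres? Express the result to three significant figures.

h_f ≈ 10.8 m

h_f = 10.67·1820·0.264^1.852 / (118^1.852·0.458^4.8704) = 10.76 m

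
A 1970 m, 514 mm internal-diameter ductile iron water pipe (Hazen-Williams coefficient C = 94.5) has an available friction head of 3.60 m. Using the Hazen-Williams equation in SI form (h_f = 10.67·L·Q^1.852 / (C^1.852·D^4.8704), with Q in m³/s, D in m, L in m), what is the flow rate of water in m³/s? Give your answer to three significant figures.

Q ≈ 0.152 m³/s

Rearranging: Q = [h_f·C^1.852·D^4.8704 / (10.67·L)]^(1/1.852)
Q = [3.60·94.5^1.852·0.514^4.8704 / (10.67·1970)]^0.540 = 0.1519 m³/s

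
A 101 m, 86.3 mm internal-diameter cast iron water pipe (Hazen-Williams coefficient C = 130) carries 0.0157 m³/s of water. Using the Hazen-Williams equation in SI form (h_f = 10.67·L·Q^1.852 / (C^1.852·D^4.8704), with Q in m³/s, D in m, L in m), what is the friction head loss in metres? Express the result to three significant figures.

h_f = 10.67·101·0.0157^1.852 / (130^1.852·0.0863^4.8704) = 9.085 m

h_f ≈ 9.08 m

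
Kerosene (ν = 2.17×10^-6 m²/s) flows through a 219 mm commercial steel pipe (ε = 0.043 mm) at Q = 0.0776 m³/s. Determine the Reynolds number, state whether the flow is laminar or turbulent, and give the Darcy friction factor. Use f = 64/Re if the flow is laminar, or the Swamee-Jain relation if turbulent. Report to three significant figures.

Re ≈ 2.08×10^5; turbulent; f ≈ 0.0170

V = 4Q/(πD²) = 2.060 m/s
Re = VD/ν = 2.060·0.219/2.17×10^-6 = 2.08×10^5
Re > 4000 → turbulent; ε/D = 1.96×10^-4
Swamee-Jain: f = 0.01702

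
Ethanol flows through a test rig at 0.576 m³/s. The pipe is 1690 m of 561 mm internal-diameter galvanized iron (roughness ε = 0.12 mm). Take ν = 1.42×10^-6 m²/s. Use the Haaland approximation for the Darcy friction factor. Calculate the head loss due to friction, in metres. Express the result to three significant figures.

V = 4Q/(πD²) = 4·0.576/(π·0.561²) = 2.330 m/s
Re = VD/ν = 2.330·0.561/1.42×10^-6 = 9.21×10^5 → turbulent
ε/D = 0.12/561 = 2.14×10^-4
Haaland: f = 0.01481
h_f = f(L/D)V²/(2g) = 0.01481·(1690/0.561)·2.330²/(2·9.81) = 12.35 m

h_f ≈ 12.4 m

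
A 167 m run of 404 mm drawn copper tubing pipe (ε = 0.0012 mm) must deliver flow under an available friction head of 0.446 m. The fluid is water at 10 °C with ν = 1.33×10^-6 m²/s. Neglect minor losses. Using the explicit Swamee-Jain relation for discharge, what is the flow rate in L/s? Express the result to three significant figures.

Q ≈ 158 L/s

Swamee-Jain (Type II): Q = -0.965·√(gD⁵h_f/L)·ln[ε/(3.7D) + √(3.17ν²L/(gD³h_f))]
√(gD⁵h_f/L) = √(9.81·0.404⁵·0.446/167) = 0.01679
ε/(3.7D) = 8.03×10^-7; √(3.17ν²L/(gD³h_f)) = 5.70×10^-5
Q = -0.965·0.01679·ln(5.778×10^-5) = 0.1581 m³/s
Check: V = 1.23 m/s, Re = 3.75×10^5, f = 0.01383, h_f = 0.444 m ≈ 0.446 m ✓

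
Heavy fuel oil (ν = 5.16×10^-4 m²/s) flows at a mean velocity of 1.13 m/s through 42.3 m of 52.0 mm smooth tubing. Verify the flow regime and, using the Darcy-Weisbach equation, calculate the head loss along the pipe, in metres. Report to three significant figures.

h_f ≈ 29.8 m

Re = VD/ν = 1.13·0.05200/5.16×10^-4 = 114 → laminar (Re < 2300)
f = 64/Re = 0.5620
h_f = f(L/D)V²/(2g) = 0.5620·(42.3/0.05200)·1.13²/(2·9.81) = 29.75 m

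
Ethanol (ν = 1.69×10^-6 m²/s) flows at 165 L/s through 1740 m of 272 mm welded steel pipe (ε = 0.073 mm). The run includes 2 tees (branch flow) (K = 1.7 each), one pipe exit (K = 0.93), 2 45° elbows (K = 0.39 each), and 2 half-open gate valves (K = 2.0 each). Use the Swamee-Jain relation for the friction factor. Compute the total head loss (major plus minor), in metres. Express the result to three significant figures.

H_L ≈ 46.4 m

V = 4Q/(πD²) = 2.840 m/s; V²/2g = 0.4110 m
Re = 4.57×10^5, ε/D = 2.68×10^-4 → f = 0.01623 (Swamee-Jain)
Major: h_f = f(L/D)·V²/2g = 0.01623·6397·0.4110 = 42.66 m
Minor: ΣK = 9.11; h_m = ΣK·V²/2g = 3.744 m
Total H_L = 42.66 + 3.744 = 46.40 m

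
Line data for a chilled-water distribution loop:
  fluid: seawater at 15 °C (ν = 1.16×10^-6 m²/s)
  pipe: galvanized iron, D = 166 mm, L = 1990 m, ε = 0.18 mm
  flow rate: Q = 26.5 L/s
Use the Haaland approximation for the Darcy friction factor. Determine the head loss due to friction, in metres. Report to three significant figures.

V = 4Q/(πD²) = 4·0.0265/(π·0.166²) = 1.224 m/s
Re = VD/ν = 1.224·0.166/1.16×10^-6 = 1.75×10^5 → turbulent
ε/D = 0.18/166 = 0.00108
Haaland: f = 0.02139
h_f = f(L/D)V²/(2g) = 0.02139·(1990/0.166)·1.224²/(2·9.81) = 19.60 m

h_f ≈ 19.6 m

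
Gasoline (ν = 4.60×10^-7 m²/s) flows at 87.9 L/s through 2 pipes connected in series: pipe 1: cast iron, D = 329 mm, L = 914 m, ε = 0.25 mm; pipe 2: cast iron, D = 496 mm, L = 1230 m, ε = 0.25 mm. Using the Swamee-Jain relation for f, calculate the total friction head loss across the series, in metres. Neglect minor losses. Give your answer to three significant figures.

Pipe 1: V = 1.034 m/s, Re = 7.40×10^5, ε/D = 7.60×10^-4, f = 0.01899, h_1 = f(L/D)V²/2g = 2.875 m
Pipe 2: V = 0.4549 m/s, Re = 4.91×10^5, ε/D = 5.04×10^-4, f = 0.01782, h_2 = f(L/D)V²/2g = 0.4661 m
Series → Q common, losses add: H = Σh = 3.341 m

H ≈ 3.34 m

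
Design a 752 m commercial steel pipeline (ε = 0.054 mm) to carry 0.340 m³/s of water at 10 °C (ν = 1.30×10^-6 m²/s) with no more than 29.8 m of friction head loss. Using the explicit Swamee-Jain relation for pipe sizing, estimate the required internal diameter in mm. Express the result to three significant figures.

Swamee-Jain (Type III): D = 0.66·[ε^1.25·(LQ²/(gh_f))^4.75 + ν·Q^9.4·(L/(gh_f))^5.2]^0.04
LQ²/(gh_f) = 0.2974; L/(gh_f) = 2.572
Term 1 = ε^1.25·(…)^4.75 = 1.46×10^-8; Term 2 = ν·Q^9.4·(…)^5.2 = 6.98×10^-9
D = 0.66·(1.46×10^-8 + 6.98×10^-9)^0.04 = 0.3257 m = 326 mm
Check: V = 4.08 m/s, Re = 1.02×10^6, f = 0.01436, h_f = 28.1 m ≈ 29.8 m ✓

D ≈ 326 mm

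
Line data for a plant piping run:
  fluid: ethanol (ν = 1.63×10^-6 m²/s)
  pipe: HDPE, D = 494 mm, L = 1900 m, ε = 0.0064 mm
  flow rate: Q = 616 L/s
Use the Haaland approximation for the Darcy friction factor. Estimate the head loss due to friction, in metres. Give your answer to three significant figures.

V = 4Q/(πD²) = 4·0.616/(π·0.494²) = 3.214 m/s
Re = VD/ν = 3.214·0.494/1.63×10^-6 = 9.74×10^5 → turbulent
ε/D = 0.0064/494 = 1.30×10^-5
Haaland: f = 0.01187
h_f = f(L/D)V²/(2g) = 0.01187·(1900/0.494)·3.214²/(2·9.81) = 24.04 m

h_f ≈ 24.0 m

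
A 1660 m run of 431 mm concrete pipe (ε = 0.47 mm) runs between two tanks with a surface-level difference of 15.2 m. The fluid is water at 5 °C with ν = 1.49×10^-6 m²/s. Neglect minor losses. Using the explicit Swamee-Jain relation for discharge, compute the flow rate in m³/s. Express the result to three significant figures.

Q ≈ 0.283 m³/s

Swamee-Jain (Type II): Q = -0.965·√(gD⁵h_f/L)·ln[ε/(3.7D) + √(3.17ν²L/(gD³h_f))]
√(gD⁵h_f/L) = √(9.81·0.431⁵·15.2/1660) = 0.03655
ε/(3.7D) = 2.95×10^-4; √(3.17ν²L/(gD³h_f)) = 3.13×10^-5
Q = -0.965·0.03655·ln(3.260×10^-4) = 0.2832 m³/s
Check: V = 1.94 m/s, Re = 5.61×10^5, f = 0.02067, h_f = 15.3 m ≈ 15.2 m ✓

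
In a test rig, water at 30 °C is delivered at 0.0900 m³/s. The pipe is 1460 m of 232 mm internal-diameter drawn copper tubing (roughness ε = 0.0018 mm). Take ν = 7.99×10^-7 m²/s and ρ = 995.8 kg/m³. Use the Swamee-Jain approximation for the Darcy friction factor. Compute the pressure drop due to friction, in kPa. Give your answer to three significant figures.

V = 4Q/(πD²) = 4·0.0900/(π·0.232²) = 2.129 m/s
Re = VD/ν = 2.129·0.232/7.99×10^-7 = 6.18×10^5 → turbulent
ε/D = 0.0018/232 = 7.76×10^-6
Swamee-Jain: f = 0.01275
h_f = f(L/D)V²/(2g) = 0.01275·(1460/0.232)·2.129²/(2·9.81) = 18.54 m
Δp = ρg·h_f = 995.8·9.81·18.54 = 181.1 kPa

Δp ≈ 181 kPa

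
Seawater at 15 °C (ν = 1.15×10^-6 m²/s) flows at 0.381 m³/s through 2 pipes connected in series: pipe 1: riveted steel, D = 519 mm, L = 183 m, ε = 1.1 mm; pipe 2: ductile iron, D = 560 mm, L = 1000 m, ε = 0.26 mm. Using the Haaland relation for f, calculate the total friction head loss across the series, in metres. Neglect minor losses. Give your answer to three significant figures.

Pipe 1: V = 1.801 m/s, Re = 8.13×10^5, ε/D = 0.00212, f = 0.02403, h_1 = f(L/D)V²/2g = 1.400 m
Pipe 2: V = 1.547 m/s, Re = 7.53×10^5, ε/D = 4.64×10^-4, f = 0.01706, h_2 = f(L/D)V²/2g = 3.717 m
Series → Q common, losses add: H = Σh = 5.117 m

H ≈ 5.12 m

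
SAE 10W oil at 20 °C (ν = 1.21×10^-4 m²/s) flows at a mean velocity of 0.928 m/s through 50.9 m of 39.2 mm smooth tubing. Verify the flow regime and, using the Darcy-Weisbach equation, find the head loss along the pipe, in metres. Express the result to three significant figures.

Re = VD/ν = 0.928·0.03920/1.21×10^-4 = 301 → laminar (Re < 2300)
f = 64/Re = 0.2129
h_f = f(L/D)V²/(2g) = 0.2129·(50.9/0.03920)·0.928²/(2·9.81) = 12.13 m

h_f ≈ 12.1 m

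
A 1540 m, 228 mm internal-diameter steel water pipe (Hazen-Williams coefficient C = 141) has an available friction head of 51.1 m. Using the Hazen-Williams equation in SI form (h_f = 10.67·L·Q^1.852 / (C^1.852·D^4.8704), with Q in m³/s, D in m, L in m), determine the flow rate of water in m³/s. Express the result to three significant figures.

Rearranging: Q = [h_f·C^1.852·D^4.8704 / (10.67·L)]^(1/1.852)
Q = [51.1·141^1.852·0.228^4.8704 / (10.67·1540)]^0.540 = 0.1279 m³/s

Q ≈ 0.128 m³/s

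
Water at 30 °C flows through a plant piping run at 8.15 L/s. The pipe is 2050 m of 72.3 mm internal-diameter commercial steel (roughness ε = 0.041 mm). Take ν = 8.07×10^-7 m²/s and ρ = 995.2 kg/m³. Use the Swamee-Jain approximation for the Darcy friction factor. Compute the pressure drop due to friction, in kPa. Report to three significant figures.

Δp ≈ 1080 kPa

V = 4Q/(πD²) = 4·0.00815/(π·0.0723²) = 1.985 m/s
Re = VD/ν = 1.985·0.0723/8.07×10^-7 = 1.78×10^5 → turbulent
ε/D = 0.041/72.3 = 5.67×10^-4
Swamee-Jain: f = 0.01948
h_f = f(L/D)V²/(2g) = 0.01948·(2050/0.0723)·1.985²/(2·9.81) = 110.9 m
Δp = ρg·h_f = 995.2·9.81·110.9 = 1083 kPa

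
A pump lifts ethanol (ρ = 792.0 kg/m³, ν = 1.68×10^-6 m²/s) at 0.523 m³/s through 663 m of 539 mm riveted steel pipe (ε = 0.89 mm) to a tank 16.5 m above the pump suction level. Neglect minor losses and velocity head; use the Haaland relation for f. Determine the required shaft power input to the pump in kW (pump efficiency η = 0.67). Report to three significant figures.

P_shaft ≈ 145 kW

V = 4Q/(πD²) = 2.292 m/s; Re = 7.35×10^5; ε/D = 0.00165; f = 0.02257
h_f = f(L/D)V²/2g = 7.433 m
Total head H = z + h_f = 16.5 + 7.433 = 23.93 m
P_hyd = ρgQH = 792.0·9.81·0.523·23.93 = 97.25 kW
P_shaft = P_hyd/η = 97.25/0.67 = 145.2 kW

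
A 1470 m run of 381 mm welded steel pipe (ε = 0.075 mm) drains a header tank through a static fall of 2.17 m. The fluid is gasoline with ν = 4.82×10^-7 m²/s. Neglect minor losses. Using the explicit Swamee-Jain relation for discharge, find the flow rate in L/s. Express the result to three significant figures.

Swamee-Jain (Type II): Q = -0.965·√(gD⁵h_f/L)·ln[ε/(3.7D) + √(3.17ν²L/(gD³h_f))]
√(gD⁵h_f/L) = √(9.81·0.381⁵·2.17/1470) = 0.01078
ε/(3.7D) = 5.32×10^-5; √(3.17ν²L/(gD³h_f)) = 3.03×10^-5
Q = -0.965·0.01078·ln(8.353×10^-5) = 0.09771 m³/s
Check: V = 0.857 m/s, Re = 6.77×10^5, f = 0.01511, h_f = 2.18 m ≈ 2.17 m ✓

Q ≈ 97.7 L/s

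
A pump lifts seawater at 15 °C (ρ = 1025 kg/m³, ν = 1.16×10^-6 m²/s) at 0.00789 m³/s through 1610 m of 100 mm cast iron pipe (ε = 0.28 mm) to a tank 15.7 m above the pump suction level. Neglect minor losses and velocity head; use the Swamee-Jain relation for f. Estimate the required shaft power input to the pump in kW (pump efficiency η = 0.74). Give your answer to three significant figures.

V = 4Q/(πD²) = 1.005 m/s; Re = 8.66×10^4; ε/D = 0.00280; f = 0.02748
h_f = f(L/D)V²/2g = 22.76 m
Total head H = z + h_f = 15.7 + 22.76 = 38.46 m
P_hyd = ρgQH = 1025·9.81·0.00789·38.46 = 3.051 kW
P_shaft = P_hyd/η = 3.051/0.74 = 4.123 kW

P_shaft ≈ 4.12 kW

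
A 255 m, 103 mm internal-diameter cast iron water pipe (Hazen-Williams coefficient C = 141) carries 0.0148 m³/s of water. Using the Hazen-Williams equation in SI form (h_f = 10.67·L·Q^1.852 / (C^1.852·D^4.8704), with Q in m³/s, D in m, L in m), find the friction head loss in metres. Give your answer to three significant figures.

h_f ≈ 7.47 m

h_f = 10.67·255·0.0148^1.852 / (141^1.852·0.103^4.8704) = 7.474 m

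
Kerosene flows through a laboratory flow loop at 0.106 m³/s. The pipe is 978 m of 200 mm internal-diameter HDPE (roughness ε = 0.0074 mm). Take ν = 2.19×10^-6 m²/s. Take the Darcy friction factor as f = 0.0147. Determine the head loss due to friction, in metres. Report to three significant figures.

h_f ≈ 41.7 m

V = 4Q/(πD²) = 4·0.106/(π·0.200²) = 3.374 m/s
h_f = f(L/D)V²/(2g) = 0.01470·(978/0.200)·3.374²/(2·9.81) = 41.71 m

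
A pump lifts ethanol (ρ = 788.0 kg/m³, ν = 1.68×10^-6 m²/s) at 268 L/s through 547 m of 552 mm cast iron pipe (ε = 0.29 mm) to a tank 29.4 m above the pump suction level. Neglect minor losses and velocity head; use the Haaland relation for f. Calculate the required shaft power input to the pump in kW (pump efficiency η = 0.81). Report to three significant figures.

P_shaft ≈ 78.1 kW

V = 4Q/(πD²) = 1.120 m/s; Re = 3.68×10^5; ε/D = 5.25×10^-4; f = 0.01800
h_f = f(L/D)V²/2g = 1.140 m
Total head H = z + h_f = 29.4 + 1.140 = 30.54 m
P_hyd = ρgQH = 788.0·9.81·0.268·30.54 = 63.27 kW
P_shaft = P_hyd/η = 63.27/0.81 = 78.11 kW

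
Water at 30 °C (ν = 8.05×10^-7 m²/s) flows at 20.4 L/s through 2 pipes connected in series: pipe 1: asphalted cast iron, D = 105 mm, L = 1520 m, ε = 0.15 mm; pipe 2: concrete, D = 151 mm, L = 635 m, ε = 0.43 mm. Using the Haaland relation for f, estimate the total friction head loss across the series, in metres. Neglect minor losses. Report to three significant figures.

H ≈ 98.1 m

Pipe 1: V = 2.356 m/s, Re = 3.07×10^5, ε/D = 0.00143, f = 0.02215, h_1 = f(L/D)V²/2g = 90.72 m
Pipe 2: V = 1.139 m/s, Re = 2.14×10^5, ε/D = 0.00285, f = 0.02642, h_2 = f(L/D)V²/2g = 7.349 m
Series → Q common, losses add: H = Σh = 98.07 m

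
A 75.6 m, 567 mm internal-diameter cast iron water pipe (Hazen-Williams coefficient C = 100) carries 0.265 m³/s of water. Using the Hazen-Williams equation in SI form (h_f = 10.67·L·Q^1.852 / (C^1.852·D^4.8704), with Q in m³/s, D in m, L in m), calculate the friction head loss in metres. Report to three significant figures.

h_f ≈ 0.216 m

h_f = 10.67·75.6·0.265^1.852 / (100^1.852·0.567^4.8704) = 0.2161 m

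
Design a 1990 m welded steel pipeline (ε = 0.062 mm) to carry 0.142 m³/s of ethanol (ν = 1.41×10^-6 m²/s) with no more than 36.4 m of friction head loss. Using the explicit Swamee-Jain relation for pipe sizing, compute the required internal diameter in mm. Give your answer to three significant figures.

D ≈ 274 mm

Swamee-Jain (Type III): D = 0.66·[ε^1.25·(LQ²/(gh_f))^4.75 + ν·Q^9.4·(L/(gh_f))^5.2]^0.04
LQ²/(gh_f) = 0.1124; L/(gh_f) = 5.573
Term 1 = ε^1.25·(…)^4.75 = 1.70×10^-10; Term 2 = ν·Q^9.4·(…)^5.2 = 1.15×10^-10
D = 0.66·(1.70×10^-10 + 1.15×10^-10)^0.04 = 0.2740 m = 274 mm
Check: V = 2.41 m/s, Re = 4.68×10^5, f = 0.01584, h_f = 34.0 m ≈ 36.4 m ✓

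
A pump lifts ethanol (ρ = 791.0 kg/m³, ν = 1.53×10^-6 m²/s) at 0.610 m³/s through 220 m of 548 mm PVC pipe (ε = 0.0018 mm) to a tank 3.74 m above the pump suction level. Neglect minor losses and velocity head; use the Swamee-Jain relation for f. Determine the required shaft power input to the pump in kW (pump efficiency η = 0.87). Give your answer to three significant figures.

V = 4Q/(πD²) = 2.586 m/s; Re = 9.26×10^5; ε/D = 3.28×10^-6; f = 0.01184
h_f = f(L/D)V²/2g = 1.620 m
Total head H = z + h_f = 3.74 + 1.620 = 5.360 m
P_hyd = ρgQH = 791.0·9.81·0.610·5.360 = 25.37 kW
P_shaft = P_hyd/η = 25.37/0.87 = 29.16 kW

P_shaft ≈ 29.2 kW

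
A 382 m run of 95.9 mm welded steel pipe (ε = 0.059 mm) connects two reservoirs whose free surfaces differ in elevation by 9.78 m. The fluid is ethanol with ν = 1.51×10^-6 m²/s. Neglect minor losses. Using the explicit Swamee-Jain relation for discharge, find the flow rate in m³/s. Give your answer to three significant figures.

Q ≈ 0.0110 m³/s

Swamee-Jain (Type II): Q = -0.965·√(gD⁵h_f/L)·ln[ε/(3.7D) + √(3.17ν²L/(gD³h_f))]
√(gD⁵h_f/L) = √(9.81·0.0959⁵·9.78/382) = 0.001427
ε/(3.7D) = 1.66×10^-4; √(3.17ν²L/(gD³h_f)) = 1.81×10^-4
Q = -0.965·0.001427·ln(3.469×10^-4) = 0.01097 m³/s
Check: V = 1.52 m/s, Re = 9.65×10^4, f = 0.02099, h_f = 9.83 m ≈ 9.78 m ✓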